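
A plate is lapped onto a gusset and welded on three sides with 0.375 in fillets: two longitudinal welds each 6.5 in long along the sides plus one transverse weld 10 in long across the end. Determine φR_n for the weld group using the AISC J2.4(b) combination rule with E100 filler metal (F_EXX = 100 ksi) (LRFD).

t_e = 0.707 × 0.375 = 0.2651 in.
R_nwl = 0.6 × 100 × 0.2651 × 13 = 206.8 kip (longitudinal, 2 welds).
R_nwt = 0.6 × 100 × 0.2651 × 10 = 159.1 kip (transverse, base value).
(i) R_nwl + R_nwt = 365.9 kip; (ii) 0.85 R_nwl + 1.5 R_nwt = 414.4 kip.
R_n = max = 414.4 kip [governs: (ii)]; φR_n = 310.8 kip.

φR_n ≈ 311 kip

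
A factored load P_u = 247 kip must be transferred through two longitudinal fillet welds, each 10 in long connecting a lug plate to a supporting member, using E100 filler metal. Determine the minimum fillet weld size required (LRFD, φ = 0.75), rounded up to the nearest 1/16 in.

w = 7/16 in

E100XX → F_EXX = 100 ksi.
Total weld length L = 20 in.
Required throat t_e = P_u / (φ × 0.6 F_EXX × L) = 247 / (0.75 × 0.6 × 100 × 20) = 0.2744 in.
Required leg w = t_e / 0.707 = 0.3882 in → use 7/16 in.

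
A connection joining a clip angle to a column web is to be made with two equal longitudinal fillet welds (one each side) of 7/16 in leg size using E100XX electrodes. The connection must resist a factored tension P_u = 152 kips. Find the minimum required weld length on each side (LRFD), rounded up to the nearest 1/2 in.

E100XX → F_EXX = 100 ksi.
Throat t_e = 0.707 × 0.4375 = 0.3093 in.
φr_n = 0.75 × 0.6 × 100 × 0.3093 = 13.92 kips/in.
L_req = P_u / φr_n = 152 / 13.92 = 10.92 in total.
Per side: 10.92 / 2 = 5.46 in.
Round up → use L = 5.5 in on each side.

L = 5.5 in on each side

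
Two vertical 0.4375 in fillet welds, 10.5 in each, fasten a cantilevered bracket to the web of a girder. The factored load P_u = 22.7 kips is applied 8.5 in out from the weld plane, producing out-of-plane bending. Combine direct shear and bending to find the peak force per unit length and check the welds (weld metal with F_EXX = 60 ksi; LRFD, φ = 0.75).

f_max ≈ 5.36 kip/in; adequate

L_w = 2 × 10.5 = 21 in; section modulus (unit throat) S = 2 × L²/6 = 36.75 in².
Direct shear f_v = P/L_w = 22.7/21 = 1.081 kip/in.
Moment M = P × e = 22.7 × 8.5 = 192.95 kip·in; bending f_b = M/S = 5.25 kip/in.
f_max = √(f_v² + f_b²) = √(1.081² + 5.25²) = 5.36 kip/in.
φr_n = 0.75 × 0.6 × 60 × (0.707 × 0.4375) = 8.351 kip/in → adequate.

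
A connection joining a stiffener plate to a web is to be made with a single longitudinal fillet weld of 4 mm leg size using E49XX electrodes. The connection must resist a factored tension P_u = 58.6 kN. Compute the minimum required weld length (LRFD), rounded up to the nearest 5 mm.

E49XX → F_EXX = 490 MPa.
Throat t_e = 0.707 × 4 = 2.828 mm.
φr_n = 0.75 × 0.6 × 490 × 2.828 × 10⁻³ = 0.6236 kN/mm.
L_req = P_u / φr_n = 58.6 / 0.6236 = 93.97 mm total.
Round up → use L = 95 mm.

L = 95 mm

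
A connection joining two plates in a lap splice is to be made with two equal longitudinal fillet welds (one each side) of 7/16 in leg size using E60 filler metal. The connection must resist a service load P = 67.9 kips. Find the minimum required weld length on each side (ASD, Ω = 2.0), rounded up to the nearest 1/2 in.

E60XX → F_EXX = 60 ksi.
Throat t_e = 0.707 × 0.4375 = 0.3093 in.
r_n/Ω = (0.6 × 60 × 0.3093) / 2.0 = 5.568 kip/in.
L_req = P / (r_n/Ω) = 67.9 / 5.568 = 12.2 in total.
Per side: 12.2 / 2 = 6.098 in.
Round up → use L = 6.5 in on each side.

L = 6.5 in on each side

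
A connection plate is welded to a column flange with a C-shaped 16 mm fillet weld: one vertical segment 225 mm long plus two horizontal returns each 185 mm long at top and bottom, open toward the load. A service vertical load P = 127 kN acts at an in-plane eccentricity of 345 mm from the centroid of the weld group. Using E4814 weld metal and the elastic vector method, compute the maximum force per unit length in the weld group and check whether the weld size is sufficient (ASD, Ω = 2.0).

E48XX → F_EXX = 480 MPa.
Total weld length L_w = 595 mm. Treat welds as unit-width lines.
Centroid: x̄ = 2×185×92.5 / 595 = 57.52 mm from the vertical weld.
Polar moment about centroid: J = I_x + I_y = [225³/12 + 2×185×112.5²] + [225×57.52² + 2(185³/12 + 185×34.98²)] = 7884000 mm³.
Direct shear f_v = P/L_w = 127×10³ / 595 = 213.4 N/mm (vertical).
Torsion M = P·e = 127×10³ × 345 = 43815000 N·mm.
Critical point at (x, y) = (127.5, 112.5) from centroid. f_tx = M·y/J = 625.2 N/mm; f_ty = M·x/J = 708.4 N/mm.
Resultant f_max = √[f_tx² + (f_v + f_ty)²] = √[625.2² + (213.4 + 708.4)²] = 1114 N/mm.
Capacity per unit length: r_n/Ω = (1/2.0) × 0.6 × 480 × (0.707 × 16) = 1629 N/mm.
1114 ≤ 1629 → adequate.

f_max ≈ 1110 N/mm; adequate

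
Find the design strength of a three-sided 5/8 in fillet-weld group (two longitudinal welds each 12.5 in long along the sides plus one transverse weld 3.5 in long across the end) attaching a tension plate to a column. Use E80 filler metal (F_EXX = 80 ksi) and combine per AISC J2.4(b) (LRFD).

t_e = 0.707 × 0.625 = 0.4419 in.
R_nwl = 0.6 × 80 × 0.4419 × 25 = 530.2 kip (longitudinal, 2 welds).
R_nwt = 0.6 × 80 × 0.4419 × 3.5 = 74.23 kip (transverse, base value).
(i) R_nwl + R_nwt = 604.5 kip; (ii) 0.85 R_nwl + 1.5 R_nwt = 562.1 kip.
R_n = max = 604.5 kip [governs: (i)]; φR_n = 453.4 kip.

φR_n ≈ 453 kip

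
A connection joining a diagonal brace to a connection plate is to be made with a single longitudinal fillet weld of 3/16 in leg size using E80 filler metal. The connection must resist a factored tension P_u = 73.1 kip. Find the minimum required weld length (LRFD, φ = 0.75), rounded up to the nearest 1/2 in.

L = 15.5 in

E80XX → F_EXX = 80 ksi.
Throat t_e = 0.707 × 0.1875 = 0.1326 in.
φr_n = 0.75 × 0.6 × 80 × 0.1326 = 4.772 kip/in.
L_req = P_u / φr_n = 73.1 / 4.772 = 15.32 in total.
Round up → use L = 15.5 in.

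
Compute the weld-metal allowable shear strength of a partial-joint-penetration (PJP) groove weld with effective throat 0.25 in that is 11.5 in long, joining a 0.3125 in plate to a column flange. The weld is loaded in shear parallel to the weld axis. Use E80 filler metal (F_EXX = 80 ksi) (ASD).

R_n/Ω ≈ 69 kip

Effective throat (given) t_e = 0.25 in.
A_we = 0.25 × 11.5 = 2.875 in².
F_nw = 0.6 F_EXX = 48 ksi.
R_n/Ω = (48 × 2.875) / 2.0 = 69 kip.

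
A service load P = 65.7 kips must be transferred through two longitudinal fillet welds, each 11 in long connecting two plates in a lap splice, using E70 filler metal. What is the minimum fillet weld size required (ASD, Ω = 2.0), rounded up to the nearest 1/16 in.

E70XX → F_EXX = 70 ksi.
Total weld length L = 22 in.
Required throat t_e = P × Ω / (0.6 F_EXX × L) = 65.7 × 2.0 / (0.6 × 70 × 22) = 0.1422 in.
Required leg w = t_e / 0.707 = 0.2011 in → use 1/4 in.

w = 1/4 in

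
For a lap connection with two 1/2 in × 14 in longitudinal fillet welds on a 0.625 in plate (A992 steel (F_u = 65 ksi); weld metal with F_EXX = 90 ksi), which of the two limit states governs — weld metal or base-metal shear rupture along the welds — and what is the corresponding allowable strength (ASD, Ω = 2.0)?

t_e = 0.707 × 0.5 = 0.3535 in; L = 28 in.
Weld metal: R_n/Ω = (1/2.0) × 0.6 × 90 × 0.3535 × 28 = 267.2 kip.
Base metal (shear rupture): R_n/Ω = (1/2.0) × 0.6 × 65 × 0.625 × 28 = 341.2 kip.
Governing: weld metal.

R_n/Ω ≈ 267 kip (weld metal governs)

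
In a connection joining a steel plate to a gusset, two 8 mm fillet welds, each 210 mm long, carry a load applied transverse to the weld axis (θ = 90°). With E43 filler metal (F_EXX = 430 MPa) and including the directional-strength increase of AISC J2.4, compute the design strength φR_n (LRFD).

φR_n ≈ 689 kN

t_e = 0.707 × 8 = 5.656 mm; A_we = 5.656 × 420 = 2376 mm².
Directional factor: 1.0 + 0.5 sin^1.5(90°) = 1.5.
F_nw = 0.6 × 430 × 1.5 = 387 MPa.
φR_n = 0.75 × 387 × 2376 × 10⁻³ = 689.5 kN.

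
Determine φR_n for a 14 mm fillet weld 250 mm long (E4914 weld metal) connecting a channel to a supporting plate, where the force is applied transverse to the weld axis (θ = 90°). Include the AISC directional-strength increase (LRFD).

E49XX → F_EXX = 490 MPa.
t_e = 0.707 × 14 = 9.898 mm; A_we = 9.898 × 250 = 2474 mm².
Directional factor: 1.0 + 0.5 sin^1.5(90°) = 1.5.
F_nw = 0.6 × 490 × 1.5 = 441 MPa.
φR_n = 0.75 × 441 × 2474 × 10⁻³ = 818.4 kN.

φR_n ≈ 818 kN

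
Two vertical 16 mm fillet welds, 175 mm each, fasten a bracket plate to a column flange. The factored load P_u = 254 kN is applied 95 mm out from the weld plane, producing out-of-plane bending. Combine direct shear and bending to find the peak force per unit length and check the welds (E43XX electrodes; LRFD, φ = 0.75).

E43XX → F_EXX = 430 MPa.
L_w = 2 × 175 = 350 mm; section modulus (unit throat) S = 2 × L²/6 = 10210 mm².
Direct shear f_v = P/L_w = 254×10³/350 = 725.7 N/mm.
Moment M = P × e = 254×10³ × 95 = 24130000 N·mm; bending f_b = M/S = 2364 N/mm.
f_max = √(f_v² + f_b²) = √(725.7² + 2364²) = 2473 N/mm.
φr_n = 0.75 × 0.6 × 430 × (0.707 × 16) = 2189 N/mm → NOT adequate.

f_max ≈ 2470 N/mm; NOT adequate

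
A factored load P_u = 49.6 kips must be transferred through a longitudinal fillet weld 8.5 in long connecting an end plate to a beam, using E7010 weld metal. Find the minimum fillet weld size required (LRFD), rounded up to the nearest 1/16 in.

E70XX → F_EXX = 70 ksi.
Total weld length L = 8.5 in.
Required throat t_e = P_u / (φ × 0.6 F_EXX × L) = 49.6 / (0.75 × 0.6 × 70 × 8.5) = 0.1852 in.
Required leg w = t_e / 0.707 = 0.262 in → use 5/16 in.

w = 5/16 in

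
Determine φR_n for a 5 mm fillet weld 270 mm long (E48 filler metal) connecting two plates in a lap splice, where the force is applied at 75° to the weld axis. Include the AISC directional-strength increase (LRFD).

φR_n ≈ 304 kN

E48XX → F_EXX = 480 MPa.
t_e = 0.707 × 5 = 3.535 mm; A_we = 3.535 × 270 = 954.4 mm².
Directional factor: 1.0 + 0.5 sin^1.5(75°) = 1.475.
F_nw = 0.6 × 480 × 1.475 = 424.7 MPa.
φR_n = 0.75 × 424.7 × 954.4 × 10⁻³ = 304 kN.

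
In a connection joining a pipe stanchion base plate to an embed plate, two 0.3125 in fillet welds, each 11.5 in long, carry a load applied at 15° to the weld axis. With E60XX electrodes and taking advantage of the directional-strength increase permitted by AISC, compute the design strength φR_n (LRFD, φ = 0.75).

E60XX → F_EXX = 60 ksi.
t_e = 0.707 × 0.3125 = 0.2209 in; A_we = 0.2209 × 23 = 5.082 in².
Directional factor: 1.0 + 0.5 sin^1.5(15°) = 1.066.
F_nw = 0.6 × 60 × 1.066 = 38.37 ksi.
φR_n = 0.75 × 38.37 × 5.082 = 146.2 kips.

φR_n ≈ 146 kips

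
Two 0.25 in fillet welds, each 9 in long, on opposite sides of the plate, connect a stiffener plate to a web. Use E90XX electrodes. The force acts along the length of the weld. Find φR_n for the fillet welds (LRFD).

φR_n ≈ 129 kip

E90XX → F_EXX = 90 ksi.
Effective throat t_e = 0.707 × 0.25 = 0.1767 in.
Total length L = 18 in; A_we = 0.1767 × 18 = 3.181 in².
F_nw = 0.6 F_EXX = 0.6 × 90 = 54 ksi.
φR_n = 0.75 × 54 × 3.181 = 128.9 kip.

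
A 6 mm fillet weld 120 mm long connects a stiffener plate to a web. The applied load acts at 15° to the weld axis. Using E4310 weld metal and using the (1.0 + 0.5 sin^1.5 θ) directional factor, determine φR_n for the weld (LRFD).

E43XX → F_EXX = 430 MPa.
t_e = 0.707 × 6 = 4.242 mm; A_we = 4.242 × 120 = 509 mm².
Directional factor: 1.0 + 0.5 sin^1.5(15°) = 1.066.
F_nw = 0.6 × 430 × 1.066 = 275 MPa.
φR_n = 0.75 × 275 × 509 × 10⁻³ = 105 kN.

φR_n ≈ 105 kN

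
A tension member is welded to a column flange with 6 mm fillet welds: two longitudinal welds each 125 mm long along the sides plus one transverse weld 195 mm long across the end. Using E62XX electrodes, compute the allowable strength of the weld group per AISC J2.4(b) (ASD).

E62XX → F_EXX = 620 MPa.
t_e = 0.707 × 6 = 4.242 mm.
R_nwl = 0.6 × 620 × 4.242 × 250 × 10⁻³ = 394.5 kN (longitudinal, 2 welds).
R_nwt = 0.6 × 620 × 4.242 × 195 × 10⁻³ = 307.7 kN (transverse, base value).
(i) R_nwl + R_nwt = 702.2 kN; (ii) 0.85 R_nwl + 1.5 R_nwt = 796.9 kN.
R_n = max = 796.9 kN [governs: (ii)]; R_n/Ω = 398.5 kN.

R_n/Ω ≈ 398 kN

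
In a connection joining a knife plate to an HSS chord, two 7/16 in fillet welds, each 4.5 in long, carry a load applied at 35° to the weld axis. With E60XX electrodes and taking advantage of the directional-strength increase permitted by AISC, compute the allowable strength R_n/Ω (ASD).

R_n/Ω ≈ 61 kip

E60XX → F_EXX = 60 ksi.
t_e = 0.707 × 0.4375 = 0.3093 in; A_we = 0.3093 × 9 = 2.784 in².
Directional factor: 1.0 + 0.5 sin^1.5(35°) = 1.217.
F_nw = 0.6 × 60 × 1.217 = 43.82 ksi.
R_n/Ω = (43.82 × 2.784) / 2.0 = 60.99 kip.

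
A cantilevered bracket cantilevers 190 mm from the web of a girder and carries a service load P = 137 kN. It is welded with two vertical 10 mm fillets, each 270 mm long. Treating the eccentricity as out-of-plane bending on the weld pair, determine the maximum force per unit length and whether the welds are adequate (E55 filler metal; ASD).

E55XX → F_EXX = 550 MPa.
L_w = 2 × 270 = 540 mm; section modulus (unit throat) S = 2 × L²/6 = 24300 mm².
Direct shear f_v = P/L_w = 137×10³/540 = 253.7 N/mm.
Moment M = P × e = 137×10³ × 190 = 26030000 N·mm; bending f_b = M/S = 1071 N/mm.
f_max = √(f_v² + f_b²) = √(253.7² + 1071²) = 1101 N/mm.
r_n/Ω = (1/2.0) × 0.6 × 550 × (0.707 × 10) = 1167 N/mm → adequate.

f_max ≈ 1100 N/mm; adequate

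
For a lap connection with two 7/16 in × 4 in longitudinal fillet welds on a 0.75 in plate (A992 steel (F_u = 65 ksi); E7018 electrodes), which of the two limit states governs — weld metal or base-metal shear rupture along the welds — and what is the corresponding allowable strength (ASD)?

R_n/Ω ≈ 52 kips (weld metal governs)

E70XX → F_EXX = 70 ksi.
t_e = 0.707 × 0.4375 = 0.3093 in; L = 8 in.
Weld metal: R_n/Ω = (1/2.0) × 0.6 × 70 × 0.3093 × 8 = 51.96 kips.
Base metal (shear rupture): R_n/Ω = (1/2.0) × 0.6 × 65 × 0.75 × 8 = 117 kips.
Governing: weld metal.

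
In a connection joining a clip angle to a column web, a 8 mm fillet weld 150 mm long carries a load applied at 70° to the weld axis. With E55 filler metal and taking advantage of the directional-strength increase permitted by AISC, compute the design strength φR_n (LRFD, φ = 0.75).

E55XX → F_EXX = 550 MPa.
t_e = 0.707 × 8 = 5.656 mm; A_we = 5.656 × 150 = 848.4 mm².
Directional factor: 1.0 + 0.5 sin^1.5(70°) = 1.455.
F_nw = 0.6 × 550 × 1.455 = 480.3 MPa.
φR_n = 0.75 × 480.3 × 848.4 × 10⁻³ = 305.6 kN.

φR_n ≈ 306 kN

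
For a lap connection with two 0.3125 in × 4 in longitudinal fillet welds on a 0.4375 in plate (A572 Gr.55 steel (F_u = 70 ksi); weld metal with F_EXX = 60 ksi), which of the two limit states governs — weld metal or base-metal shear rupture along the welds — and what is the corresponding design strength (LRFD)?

t_e = 0.707 × 0.3125 = 0.2209 in; L = 8 in.
Weld metal: φR_n = 0.75 × 0.6 × 60 × 0.2209 × 8 = 47.72 kip.
Base metal (shear rupture): φR_n = 0.75 × 0.6 × 70 × 0.4375 × 8 = 110.2 kip.
Governing: weld metal.

φR_n ≈ 47.7 kip (weld metal governs)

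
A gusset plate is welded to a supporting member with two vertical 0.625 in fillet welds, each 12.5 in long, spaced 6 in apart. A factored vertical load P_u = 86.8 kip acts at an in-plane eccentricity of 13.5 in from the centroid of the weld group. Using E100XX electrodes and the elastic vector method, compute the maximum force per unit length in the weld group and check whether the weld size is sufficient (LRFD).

E100XX → F_EXX = 100 ksi.
Total weld length L_w = 25 in. Treat welds as unit-width lines.
Polar moment about centroid: J = 2[d³/12 + d(b/2)²] = 2[12.5³/12 + 12.5×3²] = 550.5 in³.
Direct shear f_v = P/L_w = 86.8 / 25 = 3.472 kip/in (vertical).
Torsion M = P·e = 86.8 × 13.5 = 1171.8 kip·in.
Critical point at (x, y) = (3, 6.25) from centroid. f_tx = M·y/J = 13.3 kip/in; f_ty = M·x/J = 6.386 kip/in.
Resultant f_max = √[f_tx² + (f_v + f_ty)²] = √[13.3² + (3.472 + 6.386)²] = 16.56 kip/in.
Capacity per unit length: φr_n = 0.75 × 0.6 × 100 × (0.707 × 0.625) = 19.88 kip/in.
16.56 ≤ 19.88 → adequate.

f_max ≈ 16.6 kip/in; adequate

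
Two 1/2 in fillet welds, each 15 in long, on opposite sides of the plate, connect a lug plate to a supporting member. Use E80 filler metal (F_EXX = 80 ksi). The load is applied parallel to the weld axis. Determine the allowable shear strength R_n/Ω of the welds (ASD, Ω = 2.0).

R_n/Ω ≈ 255 kips

Effective throat t_e = 0.707 × 0.5 = 0.3535 in.
Total length L = 30 in; A_we = 0.3535 × 30 = 10.6 in².
F_nw = 0.6 F_EXX = 0.6 × 80 = 48 ksi.
R_n = 48 × 10.6 = 509 kips; R_n/Ω = 509/2.0 = 254.5 kips.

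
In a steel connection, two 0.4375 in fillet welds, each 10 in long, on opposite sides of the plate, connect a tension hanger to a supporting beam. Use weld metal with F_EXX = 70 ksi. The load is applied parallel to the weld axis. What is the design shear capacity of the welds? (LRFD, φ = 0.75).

Effective throat t_e = 0.707 × 0.4375 = 0.3093 in.
Total length L = 20 in; A_we = 0.3093 × 20 = 6.186 in².
F_nw = 0.6 F_EXX = 0.6 × 70 = 42 ksi.
φR_n = 0.75 × 42 × 6.186 = 194.9 kips.

φR_n ≈ 195 kips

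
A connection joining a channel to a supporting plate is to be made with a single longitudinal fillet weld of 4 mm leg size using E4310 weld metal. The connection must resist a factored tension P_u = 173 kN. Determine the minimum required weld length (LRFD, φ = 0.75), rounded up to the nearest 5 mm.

L = 320 mm

E43XX → F_EXX = 430 MPa.
Throat t_e = 0.707 × 4 = 2.828 mm.
φr_n = 0.75 × 0.6 × 430 × 2.828 × 10⁻³ = 0.5472 kN/mm.
L_req = P_u / φr_n = 173 / 0.5472 = 316.1 mm total.
Round up → use L = 320 mm.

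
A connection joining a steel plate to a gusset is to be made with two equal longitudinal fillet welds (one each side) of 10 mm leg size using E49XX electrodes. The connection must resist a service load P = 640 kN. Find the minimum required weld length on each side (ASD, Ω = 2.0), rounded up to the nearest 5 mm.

E49XX → F_EXX = 490 MPa.
Throat t_e = 0.707 × 10 = 7.07 mm.
r_n/Ω = (0.6 × 490 × 7.07) / 2.0 = 1039 N/mm = 1.039 kN/mm.
L_req = P / (r_n/Ω) = 640 / 1.039 = 615.8 mm total.
Per side: 615.8 / 2 = 307.9 mm.
Round up → use L = 310 mm on each side.

L = 310 mm on each side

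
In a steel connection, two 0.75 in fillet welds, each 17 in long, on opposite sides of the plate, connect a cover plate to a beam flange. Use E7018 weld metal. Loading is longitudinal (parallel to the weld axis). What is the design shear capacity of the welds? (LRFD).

φR_n ≈ 568 kips

E70XX → F_EXX = 70 ksi.
Effective throat t_e = 0.707 × 0.75 = 0.5302 in.
Total length L = 34 in; A_we = 0.5302 × 34 = 18.03 in².
F_nw = 0.6 F_EXX = 0.6 × 70 = 42 ksi.
φR_n = 0.75 × 42 × 18.03 = 567.9 kips.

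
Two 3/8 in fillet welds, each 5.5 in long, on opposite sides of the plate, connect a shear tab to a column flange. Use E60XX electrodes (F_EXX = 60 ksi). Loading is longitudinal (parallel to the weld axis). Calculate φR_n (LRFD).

Effective throat t_e = 0.707 × 0.375 = 0.2651 in.
Total length L = 11 in; A_we = 0.2651 × 11 = 2.916 in².
F_nw = 0.6 F_EXX = 0.6 × 60 = 36 ksi.
φR_n = 0.75 × 36 × 2.916 = 78.74 kip.

φR_n ≈ 78.7 kip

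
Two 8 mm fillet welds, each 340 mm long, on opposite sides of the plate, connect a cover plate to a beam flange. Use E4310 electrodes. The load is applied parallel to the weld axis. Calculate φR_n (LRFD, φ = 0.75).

E43XX → F_EXX = 430 MPa.
Effective throat t_e = 0.707 × 8 = 5.656 mm.
Total length L = 680 mm; A_we = 5.656 × 680 = 3846 mm².
F_nw = 0.6 F_EXX = 0.6 × 430 = 258 MPa.
φR_n = 0.75 × 258 × 3846 × 10⁻³ = 744.2 kN.

φR_n ≈ 744 kN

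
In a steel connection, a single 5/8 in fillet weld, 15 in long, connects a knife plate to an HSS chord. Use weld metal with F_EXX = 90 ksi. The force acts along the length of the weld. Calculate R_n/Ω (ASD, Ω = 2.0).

R_n/Ω ≈ 179 kip

Effective throat t_e = 0.707 × 0.625 = 0.4419 in.
Total length L = 15 in; A_we = 0.4419 × 15 = 6.628 in².
F_nw = 0.6 F_EXX = 0.6 × 90 = 54 ksi.
R_n = 54 × 6.628 = 357.9 kip; R_n/Ω = 357.9/2.0 = 179 kip.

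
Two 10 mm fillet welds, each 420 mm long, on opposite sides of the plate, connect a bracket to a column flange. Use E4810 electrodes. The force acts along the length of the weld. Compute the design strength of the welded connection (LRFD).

φR_n ≈ 1280 kN

E48XX → F_EXX = 480 MPa.
Effective throat t_e = 0.707 × 10 = 7.07 mm.
Total length L = 840 mm; A_we = 7.07 × 840 = 5939 mm².
F_nw = 0.6 F_EXX = 0.6 × 480 = 288 MPa.
φR_n = 0.75 × 288 × 5939 × 10⁻³ = 1283 kN.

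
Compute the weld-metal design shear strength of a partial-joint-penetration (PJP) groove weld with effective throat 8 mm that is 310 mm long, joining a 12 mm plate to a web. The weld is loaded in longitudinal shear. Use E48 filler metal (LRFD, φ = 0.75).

φR_n ≈ 536 kN

E48XX → F_EXX = 480 MPa.
Effective throat (given) t_e = 8 mm.
A_we = 8 × 310 = 2480 mm².
F_nw = 0.6 F_EXX = 288 MPa.
φR_n = 0.75 × 288 × 2480 × 10⁻³ = 535.7 kN.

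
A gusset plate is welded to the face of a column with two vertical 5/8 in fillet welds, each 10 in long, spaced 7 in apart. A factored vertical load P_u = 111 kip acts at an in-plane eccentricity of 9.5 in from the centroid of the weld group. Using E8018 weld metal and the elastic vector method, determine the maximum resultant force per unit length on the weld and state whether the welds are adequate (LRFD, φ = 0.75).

f_max ≈ 19.4 kip/in; NOT adequate

E80XX → F_EXX = 80 ksi.
Total weld length L_w = 20 in. Treat welds as unit-width lines.
Polar moment about centroid: J = 2[d³/12 + d(b/2)²] = 2[10³/12 + 10×3.5²] = 411.7 in³.
Direct shear f_v = P/L_w = 111 / 20 = 5.55 kip/in (vertical).
Torsion M = P·e = 111 × 9.5 = 1054.5 kip·in.
Critical point at (x, y) = (3.5, 5) from centroid. f_tx = M·y/J = 12.81 kip/in; f_ty = M·x/J = 8.965 kip/in.
Resultant f_max = √[f_tx² + (f_v + f_ty)²] = √[12.81² + (5.55 + 8.965)²] = 19.36 kip/in.
Capacity per unit length: φr_n = 0.75 × 0.6 × 80 × (0.707 × 0.625) = 15.91 kip/in.
19.36 > 15.91 → NOT adequate.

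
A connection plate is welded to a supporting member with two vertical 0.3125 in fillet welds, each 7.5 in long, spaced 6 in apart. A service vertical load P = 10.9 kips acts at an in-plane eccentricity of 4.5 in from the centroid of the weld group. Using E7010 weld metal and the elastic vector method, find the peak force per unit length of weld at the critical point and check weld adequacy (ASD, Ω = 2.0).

E70XX → F_EXX = 70 ksi.
Total weld length L_w = 15 in. Treat welds as unit-width lines.
Polar moment about centroid: J = 2[d³/12 + d(b/2)²] = 2[7.5³/12 + 7.5×3²] = 205.3 in³.
Direct shear f_v = P/L_w = 10.9 / 15 = 0.7267 kip/in (vertical).
Torsion M = P·e = 10.9 × 4.5 = 49.05 kip·in.
Critical point at (x, y) = (3, 3.75) from centroid. f_tx = M·y/J = 0.8959 kip/in; f_ty = M·x/J = 0.7167 kip/in.
Resultant f_max = √[f_tx² + (f_v + f_ty)²] = √[0.8959² + (0.7267 + 0.7167)²] = 1.699 kip/in.
Capacity per unit length: r_n/Ω = (1/2.0) × 0.6 × 70 × (0.707 × 0.3125) = 4.64 kip/in.
1.699 ≤ 4.64 → adequate.

f_max ≈ 1.7 kip/in; adequate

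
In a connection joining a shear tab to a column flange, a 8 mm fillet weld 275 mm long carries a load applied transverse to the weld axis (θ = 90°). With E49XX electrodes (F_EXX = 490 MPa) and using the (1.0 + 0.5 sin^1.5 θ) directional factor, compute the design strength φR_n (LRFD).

t_e = 0.707 × 8 = 5.656 mm; A_we = 5.656 × 275 = 1555 mm².
Directional factor: 1.0 + 0.5 sin^1.5(90°) = 1.5.
F_nw = 0.6 × 490 × 1.5 = 441 MPa.
φR_n = 0.75 × 441 × 1555 × 10⁻³ = 514.4 kN.

φR_n ≈ 514 kN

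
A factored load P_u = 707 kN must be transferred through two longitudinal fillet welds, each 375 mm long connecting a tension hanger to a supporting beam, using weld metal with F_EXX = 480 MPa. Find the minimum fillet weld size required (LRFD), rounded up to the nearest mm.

w = 7 mm

Total weld length L = 750 mm.
Required throat t_e = P_u / (φ × 0.6 F_EXX × L) = 707 / (0.75 × 0.6 × 480 × 750 × 10⁻³) = 4.364 mm.
Required leg w = t_e / 0.707 = 6.173 mm → use 7 mm.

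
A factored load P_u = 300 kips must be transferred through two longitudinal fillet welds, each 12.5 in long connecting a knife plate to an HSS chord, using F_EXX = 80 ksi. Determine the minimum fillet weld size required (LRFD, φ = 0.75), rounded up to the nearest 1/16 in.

Total weld length L = 25 in.
Required throat t_e = P_u / (φ × 0.6 F_EXX × L) = 300 / (0.75 × 0.6 × 80 × 25) = 0.3333 in.
Required leg w = t_e / 0.707 = 0.4715 in → use 1/2 in.

w = 1/2 in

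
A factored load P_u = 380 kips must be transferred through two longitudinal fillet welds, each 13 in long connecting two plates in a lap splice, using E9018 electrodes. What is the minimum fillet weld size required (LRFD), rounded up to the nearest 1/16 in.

E90XX → F_EXX = 90 ksi.
Total weld length L = 26 in.
Required throat t_e = P_u / (φ × 0.6 F_EXX × L) = 380 / (0.75 × 0.6 × 90 × 26) = 0.3609 in.
Required leg w = t_e / 0.707 = 0.5104 in → use 9/16 in.

w = 9/16 in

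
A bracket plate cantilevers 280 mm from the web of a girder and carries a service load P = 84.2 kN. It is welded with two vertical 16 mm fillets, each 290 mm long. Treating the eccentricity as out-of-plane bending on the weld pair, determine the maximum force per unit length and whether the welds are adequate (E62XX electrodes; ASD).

f_max ≈ 853 N/mm; adequate

E62XX → F_EXX = 620 MPa.
L_w = 2 × 290 = 580 mm; section modulus (unit throat) S = 2 × L²/6 = 28030 mm².
Direct shear f_v = P/L_w = 84.2×10³/580 = 145.2 N/mm.
Moment M = P × e = 84.2×10³ × 280 = 23576000 N·mm; bending f_b = M/S = 841 N/mm.
f_max = √(f_v² + f_b²) = √(145.2² + 841²) = 853.4 N/mm.
r_n/Ω = (1/2.0) × 0.6 × 620 × (0.707 × 16) = 2104 N/mm → adequate.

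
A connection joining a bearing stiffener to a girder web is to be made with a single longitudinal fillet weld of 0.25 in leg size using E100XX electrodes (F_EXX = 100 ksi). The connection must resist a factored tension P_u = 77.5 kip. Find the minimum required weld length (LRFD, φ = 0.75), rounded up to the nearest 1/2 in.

Throat t_e = 0.707 × 0.25 = 0.1767 in.
φr_n = 0.75 × 0.6 × 100 × 0.1767 = 7.954 kip/in.
L_req = P_u / φr_n = 77.5 / 7.954 = 9.744 in total.
Round up → use L = 10 in.

L = 10 in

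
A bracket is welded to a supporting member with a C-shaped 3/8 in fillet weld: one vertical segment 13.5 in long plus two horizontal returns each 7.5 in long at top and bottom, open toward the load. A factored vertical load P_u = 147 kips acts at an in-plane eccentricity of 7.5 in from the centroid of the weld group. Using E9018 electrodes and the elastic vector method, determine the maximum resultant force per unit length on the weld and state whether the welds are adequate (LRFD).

E90XX → F_EXX = 90 ksi.
Total weld length L_w = 28.5 in. Treat welds as unit-width lines.
Centroid: x̄ = 2×7.5×3.75 / 28.5 = 1.974 in from the vertical weld.
Polar moment about centroid: J = I_x + I_y = [13.5³/12 + 2×7.5×6.75²] + [13.5×1.974² + 2(7.5³/12 + 7.5×1.776²)] = 1059 in³.
Direct shear f_v = P/L_w = 147 / 28.5 = 5.158 kip/in (vertical).
Torsion M = P·e = 147 × 7.5 = 1102.5 kip·in.
Critical point at (x, y) = (5.526, 6.75) from centroid. f_tx = M·y/J = 7.029 kip/in; f_ty = M·x/J = 5.755 kip/in.
Resultant f_max = √[f_tx² + (f_v + f_ty)²] = √[7.029² + (5.158 + 5.755)²] = 12.98 kip/in.
Capacity per unit length: φr_n = 0.75 × 0.6 × 90 × (0.707 × 0.375) = 10.74 kip/in.
12.98 > 10.74 → NOT adequate.

f_max ≈ 13 kip/in; NOT adequate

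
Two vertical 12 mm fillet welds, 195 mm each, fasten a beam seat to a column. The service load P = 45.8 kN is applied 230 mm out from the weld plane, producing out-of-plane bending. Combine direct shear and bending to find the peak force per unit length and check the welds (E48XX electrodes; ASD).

E48XX → F_EXX = 480 MPa.
L_w = 2 × 195 = 390 mm; section modulus (unit throat) S = 2 × L²/6 = 12680 mm².
Direct shear f_v = P/L_w = 45.8×10³/390 = 117.4 N/mm.
Moment M = P × e = 45.8×10³ × 230 = 10534000 N·mm; bending f_b = M/S = 831.1 N/mm.
f_max = √(f_v² + f_b²) = √(117.4² + 831.1²) = 839.3 N/mm.
r_n/Ω = (1/2.0) × 0.6 × 480 × (0.707 × 12) = 1222 N/mm → adequate.

f_max ≈ 839 N/mm; adequate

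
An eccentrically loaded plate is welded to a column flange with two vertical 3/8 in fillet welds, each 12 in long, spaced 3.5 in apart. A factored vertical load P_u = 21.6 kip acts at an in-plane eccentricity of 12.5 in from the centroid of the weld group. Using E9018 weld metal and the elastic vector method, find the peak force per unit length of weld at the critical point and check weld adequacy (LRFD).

E90XX → F_EXX = 90 ksi.
Total weld length L_w = 24 in. Treat welds as unit-width lines.
Polar moment about centroid: J = 2[d³/12 + d(b/2)²] = 2[12³/12 + 12×1.75²] = 361.5 in³.
Direct shear f_v = P/L_w = 21.6 / 24 = 0.9 kip/in (vertical).
Torsion M = P·e = 21.6 × 12.5 = 270 kip·in.
Critical point at (x, y) = (1.75, 6) from centroid. f_tx = M·y/J = 4.481 kip/in; f_ty = M·x/J = 1.307 kip/in.
Resultant f_max = √[f_tx² + (f_v + f_ty)²] = √[4.481² + (0.9 + 1.307)²] = 4.995 kip/in.
Capacity per unit length: φr_n = 0.75 × 0.6 × 90 × (0.707 × 0.375) = 10.74 kip/in.
4.995 ≤ 10.74 → adequate.

f_max ≈ 5 kip/in; adequate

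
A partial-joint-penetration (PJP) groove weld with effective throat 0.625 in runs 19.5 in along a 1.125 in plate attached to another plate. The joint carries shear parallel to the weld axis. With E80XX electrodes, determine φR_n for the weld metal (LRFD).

φR_n ≈ 439 kip

E80XX → F_EXX = 80 ksi.
Effective throat (given) t_e = 0.625 in.
A_we = 0.625 × 19.5 = 12.19 in².
F_nw = 0.6 F_EXX = 48 ksi.
φR_n = 0.75 × 48 × 12.19 = 438.8 kip.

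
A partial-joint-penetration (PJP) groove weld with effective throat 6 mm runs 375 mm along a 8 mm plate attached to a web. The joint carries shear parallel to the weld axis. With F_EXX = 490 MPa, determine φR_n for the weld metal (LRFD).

Effective throat (given) t_e = 6 mm.
A_we = 6 × 375 = 2250 mm².
F_nw = 0.6 F_EXX = 294 MPa.
φR_n = 0.75 × 294 × 2250 × 10⁻³ = 496.1 kN.

φR_n ≈ 496 kN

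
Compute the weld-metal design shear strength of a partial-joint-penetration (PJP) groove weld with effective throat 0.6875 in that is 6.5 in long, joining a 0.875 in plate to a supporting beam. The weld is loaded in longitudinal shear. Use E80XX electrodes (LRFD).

φR_n ≈ 161 kips

E80XX → F_EXX = 80 ksi.
Effective throat (given) t_e = 0.6875 in.
A_we = 0.6875 × 6.5 = 4.469 in².
F_nw = 0.6 F_EXX = 48 ksi.
φR_n = 0.75 × 48 × 4.469 = 160.9 kips.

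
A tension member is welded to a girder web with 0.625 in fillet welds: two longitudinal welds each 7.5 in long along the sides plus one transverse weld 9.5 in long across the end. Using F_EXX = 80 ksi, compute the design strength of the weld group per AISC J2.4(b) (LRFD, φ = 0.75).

t_e = 0.707 × 0.625 = 0.4419 in.
R_nwl = 0.6 × 80 × 0.4419 × 15 = 318.1 kip (longitudinal, 2 welds).
R_nwt = 0.6 × 80 × 0.4419 × 9.5 = 201.5 kip (transverse, base value).
(i) R_nwl + R_nwt = 519.6 kip; (ii) 0.85 R_nwl + 1.5 R_nwt = 572.7 kip.
R_n = max = 572.7 kip [governs: (ii)]; φR_n = 429.5 kip.

φR_n ≈ 430 kip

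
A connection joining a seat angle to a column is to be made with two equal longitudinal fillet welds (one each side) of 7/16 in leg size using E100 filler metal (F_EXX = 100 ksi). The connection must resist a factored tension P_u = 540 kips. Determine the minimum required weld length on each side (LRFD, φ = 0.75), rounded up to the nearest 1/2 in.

L = 19.5 in on each side

Throat t_e = 0.707 × 0.4375 = 0.3093 in.
φr_n = 0.75 × 0.6 × 100 × 0.3093 = 13.92 kips/in.
L_req = P_u / φr_n = 540 / 13.92 = 38.8 in total.
Per side: 38.8 / 2 = 19.4 in.
Round up → use L = 19.5 in on each side.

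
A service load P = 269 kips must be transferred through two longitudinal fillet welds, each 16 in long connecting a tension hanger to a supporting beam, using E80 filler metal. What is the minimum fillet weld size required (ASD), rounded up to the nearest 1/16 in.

E80XX → F_EXX = 80 ksi.
Total weld length L = 32 in.
Required throat t_e = P × Ω / (0.6 F_EXX × L) = 269 × 2.0 / (0.6 × 80 × 32) = 0.3503 in.
Required leg w = t_e / 0.707 = 0.4954 in → use 1/2 in.

w = 1/2 in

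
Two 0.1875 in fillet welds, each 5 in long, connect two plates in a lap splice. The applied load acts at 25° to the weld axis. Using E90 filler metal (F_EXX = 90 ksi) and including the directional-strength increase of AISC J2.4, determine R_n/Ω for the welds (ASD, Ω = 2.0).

t_e = 0.707 × 0.1875 = 0.1326 in; A_we = 0.1326 × 10 = 1.326 in².
Directional factor: 1.0 + 0.5 sin^1.5(25°) = 1.137.
F_nw = 0.6 × 90 × 1.137 = 61.42 ksi.
R_n/Ω = (61.42 × 1.326) / 2.0 = 40.71 kip.

R_n/Ω ≈ 40.7 kip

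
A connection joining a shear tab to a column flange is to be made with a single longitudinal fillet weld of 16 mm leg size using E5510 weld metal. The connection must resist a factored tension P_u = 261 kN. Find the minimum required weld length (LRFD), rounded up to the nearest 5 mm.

E55XX → F_EXX = 550 MPa.
Throat t_e = 0.707 × 16 = 11.31 mm.
φr_n = 0.75 × 0.6 × 550 × 11.31 × 10⁻³ = 2.8 kN/mm.
L_req = P_u / φr_n = 261 / 2.8 = 93.22 mm total.
Round up → use L = 95 mm.

L = 95 mm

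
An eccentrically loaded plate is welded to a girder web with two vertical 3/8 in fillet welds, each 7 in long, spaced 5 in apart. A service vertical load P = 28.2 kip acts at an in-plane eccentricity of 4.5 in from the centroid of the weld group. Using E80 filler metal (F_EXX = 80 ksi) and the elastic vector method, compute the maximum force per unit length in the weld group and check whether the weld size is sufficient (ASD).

f_max ≈ 5.21 kip/in; adequate

Total weld length L_w = 14 in. Treat welds as unit-width lines.
Polar moment about centroid: J = 2[d³/12 + d(b/2)²] = 2[7³/12 + 7×2.5²] = 144.7 in³.
Direct shear f_v = P/L_w = 28.2 / 14 = 2.014 kip/in (vertical).
Torsion M = P·e = 28.2 × 4.5 = 126.9 kip·in.
Critical point at (x, y) = (2.5, 3.5) from centroid. f_tx = M·y/J = 3.07 kip/in; f_ty = M·x/J = 2.193 kip/in.
Resultant f_max = √[f_tx² + (f_v + f_ty)²] = √[3.07² + (2.014 + 2.193)²] = 5.208 kip/in.
Capacity per unit length: r_n/Ω = (1/2.0) × 0.6 × 80 × (0.707 × 0.375) = 6.363 kip/in.
5.208 ≤ 6.363 → adequate.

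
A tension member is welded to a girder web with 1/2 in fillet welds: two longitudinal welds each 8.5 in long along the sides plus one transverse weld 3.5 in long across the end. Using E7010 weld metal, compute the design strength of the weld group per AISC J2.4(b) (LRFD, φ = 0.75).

E70XX → F_EXX = 70 ksi.
t_e = 0.707 × 0.5 = 0.3535 in.
R_nwl = 0.6 × 70 × 0.3535 × 17 = 252.4 kips (longitudinal, 2 welds).
R_nwt = 0.6 × 70 × 0.3535 × 3.5 = 51.96 kips (transverse, base value).
(i) R_nwl + R_nwt = 304.4 kips; (ii) 0.85 R_nwl + 1.5 R_nwt = 292.5 kips.
R_n = max = 304.4 kips [governs: (i)]; φR_n = 228.3 kips.

φR_n ≈ 228 kips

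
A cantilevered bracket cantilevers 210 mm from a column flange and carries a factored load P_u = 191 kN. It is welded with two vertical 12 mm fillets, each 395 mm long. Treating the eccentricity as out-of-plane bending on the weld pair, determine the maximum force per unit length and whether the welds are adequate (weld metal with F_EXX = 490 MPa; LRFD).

L_w = 2 × 395 = 790 mm; section modulus (unit throat) S = 2 × L²/6 = 52010 mm².
Direct shear f_v = P/L_w = 191×10³/790 = 241.8 N/mm.
Moment M = P × e = 191×10³ × 210 = 40110000 N·mm; bending f_b = M/S = 771.2 N/mm.
f_max = √(f_v² + f_b²) = √(241.8² + 771.2²) = 808.2 N/mm.
φr_n = 0.75 × 0.6 × 490 × (0.707 × 12) = 1871 N/mm → adequate.

f_max ≈ 808 N/mm; adequate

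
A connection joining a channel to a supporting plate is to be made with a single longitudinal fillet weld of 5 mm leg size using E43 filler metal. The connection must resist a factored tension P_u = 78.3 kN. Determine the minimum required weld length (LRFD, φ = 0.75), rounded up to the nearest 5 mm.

E43XX → F_EXX = 430 MPa.
Throat t_e = 0.707 × 5 = 3.535 mm.
φr_n = 0.75 × 0.6 × 430 × 3.535 × 10⁻³ = 0.684 kN/mm.
L_req = P_u / φr_n = 78.3 / 0.684 = 114.5 mm total.
Round up → use L = 115 mm.

L = 115 mm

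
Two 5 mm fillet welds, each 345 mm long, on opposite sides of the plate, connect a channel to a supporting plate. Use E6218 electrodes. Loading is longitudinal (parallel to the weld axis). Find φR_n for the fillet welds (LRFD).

E62XX → F_EXX = 620 MPa.
Effective throat t_e = 0.707 × 5 = 3.535 mm.
Total length L = 690 mm; A_we = 3.535 × 690 = 2439 mm².
F_nw = 0.6 F_EXX = 0.6 × 620 = 372 MPa.
φR_n = 0.75 × 372 × 2439 × 10⁻³ = 680.5 kN.

φR_n ≈ 681 kN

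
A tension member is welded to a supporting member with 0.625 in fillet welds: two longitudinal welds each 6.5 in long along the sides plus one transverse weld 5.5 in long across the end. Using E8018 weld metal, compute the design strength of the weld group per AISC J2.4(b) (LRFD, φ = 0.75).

E80XX → F_EXX = 80 ksi.
t_e = 0.707 × 0.625 = 0.4419 in.
R_nwl = 0.6 × 80 × 0.4419 × 13 = 275.7 kip (longitudinal, 2 welds).
R_nwt = 0.6 × 80 × 0.4419 × 5.5 = 116.7 kip (transverse, base value).
(i) R_nwl + R_nwt = 392.4 kip; (ii) 0.85 R_nwl + 1.5 R_nwt = 409.4 kip.
R_n = max = 409.4 kip [governs: (ii)]; φR_n = 307 kip.

φR_n ≈ 307 kip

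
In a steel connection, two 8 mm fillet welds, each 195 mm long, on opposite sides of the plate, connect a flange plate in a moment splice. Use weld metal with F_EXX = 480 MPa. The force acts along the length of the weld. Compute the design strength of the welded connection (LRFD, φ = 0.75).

Effective throat t_e = 0.707 × 8 = 5.656 mm.
Total length L = 390 mm; A_we = 5.656 × 390 = 2206 mm².
F_nw = 0.6 F_EXX = 0.6 × 480 = 288 MPa.
φR_n = 0.75 × 288 × 2206 × 10⁻³ = 476.5 kN.

φR_n ≈ 476 kN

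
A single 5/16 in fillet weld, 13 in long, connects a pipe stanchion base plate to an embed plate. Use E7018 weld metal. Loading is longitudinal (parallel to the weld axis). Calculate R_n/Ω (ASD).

R_n/Ω ≈ 60.3 kip

E70XX → F_EXX = 70 ksi.
Effective throat t_e = 0.707 × 0.3125 = 0.2209 in.
Total length L = 13 in; A_we = 0.2209 × 13 = 2.872 in².
F_nw = 0.6 F_EXX = 0.6 × 70 = 42 ksi.
R_n = 42 × 2.872 = 120.6 kip; R_n/Ω = 120.6/2.0 = 60.32 kip.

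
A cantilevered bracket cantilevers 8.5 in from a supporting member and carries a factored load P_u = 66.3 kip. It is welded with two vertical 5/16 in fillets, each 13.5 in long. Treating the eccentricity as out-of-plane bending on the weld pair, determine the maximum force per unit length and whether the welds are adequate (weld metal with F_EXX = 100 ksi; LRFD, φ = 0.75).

L_w = 2 × 13.5 = 27 in; section modulus (unit throat) S = 2 × L²/6 = 60.75 in².
Direct shear f_v = P/L_w = 66.3/27 = 2.456 kip/in.
Moment M = P × e = 66.3 × 8.5 = 563.55 kip·in; bending f_b = M/S = 9.277 kip/in.
f_max = √(f_v² + f_b²) = √(2.456² + 9.277²) = 9.596 kip/in.
φr_n = 0.75 × 0.6 × 100 × (0.707 × 0.3125) = 9.942 kip/in → adequate.

f_max ≈ 9.6 kip/in; adequate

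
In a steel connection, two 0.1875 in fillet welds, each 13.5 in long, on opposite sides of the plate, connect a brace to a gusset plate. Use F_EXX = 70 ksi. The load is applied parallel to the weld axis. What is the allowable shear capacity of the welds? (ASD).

R_n/Ω ≈ 75.2 kip

Effective throat t_e = 0.707 × 0.1875 = 0.1326 in.
Total length L = 27 in; A_we = 0.1326 × 27 = 3.579 in².
F_nw = 0.6 F_EXX = 0.6 × 70 = 42 ksi.
R_n = 42 × 3.579 = 150.3 kip; R_n/Ω = 150.3/2.0 = 75.16 kip.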